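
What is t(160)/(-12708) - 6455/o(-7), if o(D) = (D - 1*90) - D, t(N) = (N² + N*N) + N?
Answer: 430043/6354 ≈ 67.681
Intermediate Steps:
t(N) = N + 2*N² (t(N) = (N² + N²) + N = 2*N² + N = N + 2*N²)
o(D) = -90 (o(D) = (D - 90) - D = (-90 + D) - D = -90)
t(160)/(-12708) - 6455/o(-7) = (160*(1 + 2*160))/(-12708) - 6455/(-90) = (160*(1 + 320))*(-1/12708) - 6455*(-1/90) = (160*321)*(-1/12708) + 1291/18 = 51360*(-1/12708) + 1291/18 = -4280/1059 + 1291/18 = 430043/6354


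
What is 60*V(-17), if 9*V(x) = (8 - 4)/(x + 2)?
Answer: -16/9 ≈ -1.7778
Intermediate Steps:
V(x) = 4/(9*(2 + x)) (V(x) = ((8 - 4)/(x + 2))/9 = (4/(2 + x))/9 = 4/(9*(2 + x)))
60*V(-17) = 60*(4/(9*(2 - 17))) = 60*((4/9)/(-15)) = 60*((4/9)*(-1/15)) = 60*(-4/135) = -16/9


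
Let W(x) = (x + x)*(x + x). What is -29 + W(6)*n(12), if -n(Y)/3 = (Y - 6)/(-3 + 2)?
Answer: 2563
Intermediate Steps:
W(x) = 4*x² (W(x) = (2*x)*(2*x) = 4*x²)
n(Y) = -18 + 3*Y (n(Y) = -3*(Y - 6)/(-3 + 2) = -3*(-6 + Y)/(-1) = -3*(-6 + Y)*(-1) = -3*(6 - Y) = -18 + 3*Y)
-29 + W(6)*n(12) = -29 + (4*6²)*(-18 + 3*12) = -29 + (4*36)*(-18 + 36) = -29 + 144*18 = -29 + 2592 = 2563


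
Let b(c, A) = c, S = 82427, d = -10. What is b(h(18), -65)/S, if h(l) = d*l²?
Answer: -3240/82427 ≈ -0.039307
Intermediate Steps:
h(l) = -10*l²
b(h(18), -65)/S = -10*18²/82427 = -10*324*(1/82427) = -3240*1/82427 = -3240/82427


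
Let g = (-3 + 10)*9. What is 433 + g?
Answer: 496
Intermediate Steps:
g = 63 (g = 7*9 = 63)
433 + g = 433 + 63 = 496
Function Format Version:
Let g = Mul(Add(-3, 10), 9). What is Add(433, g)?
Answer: 496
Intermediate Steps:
g = 63 (g = Mul(7, 9) = 63)
Add(433, g) = Add(433, 63) = 496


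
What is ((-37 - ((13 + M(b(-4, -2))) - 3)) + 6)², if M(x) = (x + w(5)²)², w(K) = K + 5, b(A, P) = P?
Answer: 93026025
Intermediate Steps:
w(K) = 5 + K
M(x) = (100 + x)² (M(x) = (x + (5 + 5)²)² = (x + 10²)² = (x + 100)² = (100 + x)²)
((-37 - ((13 + M(b(-4, -2))) - 3)) + 6)² = ((-37 - ((13 + (100 - 2)²) - 3)) + 6)² = ((-37 - ((13 + 98²) - 3)) + 6)² = ((-37 - ((13 + 9604) - 3)) + 6)² = ((-37 - (9617 - 3)) + 6)² = ((-37 - 1*9614) + 6)² = ((-37 - 9614) + 6)² = (-9651 + 6)² = (-9645)² = 93026025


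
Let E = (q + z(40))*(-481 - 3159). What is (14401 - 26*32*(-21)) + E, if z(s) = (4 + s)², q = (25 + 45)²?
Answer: -24851167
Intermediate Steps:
q = 4900 (q = 70² = 4900)
E = -24883040 (E = (4900 + (4 + 40)²)*(-481 - 3159) = (4900 + 44²)*(-3640) = (4900 + 1936)*(-3640) = 6836*(-3640) = -24883040)
(14401 - 26*32*(-21)) + E = (14401 - 26*32*(-21)) - 24883040 = (14401 - 832*(-21)) - 24883040 = (14401 + 17472) - 24883040 = 31873 - 24883040 = -24851167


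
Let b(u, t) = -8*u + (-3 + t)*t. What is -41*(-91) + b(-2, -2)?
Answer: 3757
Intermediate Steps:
b(u, t) = -8*u + t*(-3 + t)
-41*(-91) + b(-2, -2) = -41*(-91) + ((-2)**2 - 8*(-2) - 3*(-2)) = 3731 + (4 + 16 + 6) = 3731 + 26 = 3757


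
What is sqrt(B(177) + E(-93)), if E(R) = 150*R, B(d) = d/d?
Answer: I*sqrt(13949) ≈ 118.11*I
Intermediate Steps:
B(d) = 1
sqrt(B(177) + E(-93)) = sqrt(1 + 150*(-93)) = sqrt(1 - 13950) = sqrt(-13949) = I*sqrt(13949)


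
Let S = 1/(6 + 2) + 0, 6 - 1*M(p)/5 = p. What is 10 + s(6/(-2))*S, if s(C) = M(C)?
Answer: 125/8 ≈ 15.625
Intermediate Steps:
M(p) = 30 - 5*p
s(C) = 30 - 5*C
S = ⅛ (S = 1/8 + 0 = ⅛ + 0 = ⅛ ≈ 0.12500)
10 + s(6/(-2))*S = 10 + (30 - 30/(-2))*(⅛) = 10 + (30 - 30*(-1)/2)*(⅛) = 10 + (30 - 5*(-3))*(⅛) = 10 + (30 + 15)*(⅛) = 10 + 45*(⅛) = 10 + 45/8 = 125/8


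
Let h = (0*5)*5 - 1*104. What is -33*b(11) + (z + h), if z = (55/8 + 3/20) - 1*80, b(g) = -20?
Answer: 19321/40 ≈ 483.02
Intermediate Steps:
z = -2919/40 (z = (55*(⅛) + 3*(1/20)) - 80 = (55/8 + 3/20) - 80 = 281/40 - 80 = -2919/40 ≈ -72.975)
h = -104 (h = 0*5 - 104 = 0 - 104 = -104)
-33*b(11) + (z + h) = -33*(-20) + (-2919/40 - 104) = 660 - 7079/40 = 19321/40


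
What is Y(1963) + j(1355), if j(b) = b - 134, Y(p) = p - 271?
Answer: 2913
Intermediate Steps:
Y(p) = -271 + p
j(b) = -134 + b
Y(1963) + j(1355) = (-271 + 1963) + (-134 + 1355) = 1692 + 1221 = 2913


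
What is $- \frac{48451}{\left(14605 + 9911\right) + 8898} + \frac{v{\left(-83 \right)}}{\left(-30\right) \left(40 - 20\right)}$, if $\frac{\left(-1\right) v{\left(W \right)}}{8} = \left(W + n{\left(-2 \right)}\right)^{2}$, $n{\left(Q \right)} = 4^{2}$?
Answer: $\frac{48787207}{835350} \approx 58.403$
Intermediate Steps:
$n{\left(Q \right)} = 16$
$v{\left(W \right)} = - 8 \left(16 + W\right)^{2}$ ($v{\left(W \right)} = - 8 \left(W + 16\right)^{2} = - 8 \left(16 + W\right)^{2}$)
$- \frac{48451}{\left(14605 + 9911\right) + 8898} + \frac{v{\left(-83 \right)}}{\left(-30\right) \left(40 - 20\right)} = - \frac{48451}{\left(14605 + 9911\right) + 8898} + \frac{\left(-8\right) \left(16 - 83\right)^{2}}{\left(-30\right) \left(40 - 20\right)} = - \frac{48451}{24516 + 8898} + \frac{\left(-8\right) \left(-67\right)^{2}}{\left(-30\right) 20} = - \frac{48451}{33414} + \frac{\left(-8\right) 4489}{-600} = \left(-48451\right) \frac{1}{33414} - - \frac{4489}{75} = - \frac{48451}{33414} + \frac{4489}{75} = \frac{48787207}{835350}$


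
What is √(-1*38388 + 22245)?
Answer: I*√16143 ≈ 127.06*I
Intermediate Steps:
√(-1*38388 + 22245) = √(-38388 + 22245) = √(-16143) = I*√16143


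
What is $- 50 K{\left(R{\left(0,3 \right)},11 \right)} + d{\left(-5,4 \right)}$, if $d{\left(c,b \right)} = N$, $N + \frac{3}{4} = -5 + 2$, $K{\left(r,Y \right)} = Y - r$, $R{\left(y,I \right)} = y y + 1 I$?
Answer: $- \frac{1615}{4} \approx -403.75$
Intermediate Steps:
$R{\left(y,I \right)} = I + y^{2}$ ($R{\left(y,I \right)} = y^{2} + I = I + y^{2}$)
$N = - \frac{15}{4}$ ($N = - \frac{3}{4} + \left(-5 + 2\right) = - \frac{3}{4} - 3 = - \frac{15}{4} \approx -3.75$)
$d{\left(c,b \right)} = - \frac{15}{4}$
$- 50 K{\left(R{\left(0,3 \right)},11 \right)} + d{\left(-5,4 \right)} = - 50 \left(11 - \left(3 + 0^{2}\right)\right) - \frac{15}{4} = - 50 \left(11 - \left(3 + 0\right)\right) - \frac{15}{4} = - 50 \left(11 - 3\right) - \frac{15}{4} = \left(-50\right) 8 - \frac{15}{4} = -400 - \frac{15}{4} = - \frac{1615}{4}$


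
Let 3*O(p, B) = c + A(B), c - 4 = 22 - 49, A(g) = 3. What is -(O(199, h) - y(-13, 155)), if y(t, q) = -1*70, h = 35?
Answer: -190/3 ≈ -63.333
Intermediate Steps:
c = -23 (c = 4 + (22 - 49) = 4 - 27 = -23)
y(t, q) = -70
O(p, B) = -20/3 (O(p, B) = (-23 + 3)/3 = (⅓)*(-20) = -20/3)
-(O(199, h) - y(-13, 155)) = -(-20/3 - 1*(-70)) = -(-20/3 + 70) = -1*190/3 = -190/3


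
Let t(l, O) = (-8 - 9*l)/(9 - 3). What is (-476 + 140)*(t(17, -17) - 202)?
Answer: 76888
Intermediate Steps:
t(l, O) = -4/3 - 3*l/2 (t(l, O) = (-8 - 9*l)/6 = (-8 - 9*l)*(⅙) = -4/3 - 3*l/2)
(-476 + 140)*(t(17, -17) - 202) = (-476 + 140)*((-4/3 - 3/2*17) - 202) = -336*((-4/3 - 51/2) - 202) = -336*(-161/6 - 202) = -336*(-1373/6) = 76888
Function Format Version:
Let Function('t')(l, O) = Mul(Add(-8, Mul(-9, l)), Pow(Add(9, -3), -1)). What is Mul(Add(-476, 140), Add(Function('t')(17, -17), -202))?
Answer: 76888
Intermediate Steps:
Function('t')(l, O) = Add(Rational(-4, 3), Mul(Rational(-3, 2), l)) (Function('t')(l, O) = Mul(Add(-8, Mul(-9, l)), Pow(6, -1)) = Mul(Add(-8, Mul(-9, l)), Rational(1, 6)) = Add(Rational(-4, 3), Mul(Rational(-3, 2), l)))
Mul(Add(-476, 140), Add(Function('t')(17, -17), -202)) = Mul(Add(-476, 140), Add(Add(Rational(-4, 3), Mul(Rational(-3, 2), 17)), -202)) = Mul(-336, Add(Add(Rational(-4, 3), Rational(-51, 2)), -202)) = Mul(-336, Add(Rational(-161, 6), -202)) = Mul(-336, Rational(-1373, 6)) = 76888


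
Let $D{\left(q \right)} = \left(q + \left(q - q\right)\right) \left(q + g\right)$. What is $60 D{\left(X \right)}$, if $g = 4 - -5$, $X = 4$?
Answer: $3120$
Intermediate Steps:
$g = 9$ ($g = 4 + 5 = 9$)
$D{\left(q \right)} = q \left(9 + q\right)$ ($D{\left(q \right)} = \left(q + \left(q - q\right)\right) \left(q + 9\right) = \left(q + 0\right) \left(9 + q\right) = q \left(9 + q\right)$)
$60 D{\left(X \right)} = 60 \cdot 4 \left(9 + 4\right) = 60 \cdot 4 \cdot 13 = 60 \cdot 52 = 3120$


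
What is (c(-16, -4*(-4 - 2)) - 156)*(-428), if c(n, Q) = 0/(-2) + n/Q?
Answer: 201160/3 ≈ 67053.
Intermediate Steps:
c(n, Q) = n/Q (c(n, Q) = 0*(-1/2) + n/Q = 0 + n/Q = n/Q)
(c(-16, -4*(-4 - 2)) - 156)*(-428) = (-16*(-1/(4*(-4 - 2))) - 156)*(-428) = (-16/((-4*(-6))) - 156)*(-428) = (-16/24 - 156)*(-428) = (-16*1/24 - 156)*(-428) = (-2/3 - 156)*(-428) = -470/3*(-428) = 201160/3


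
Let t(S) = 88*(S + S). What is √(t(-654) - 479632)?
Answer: 4*I*√37171 ≈ 771.19*I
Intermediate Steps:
t(S) = 176*S (t(S) = 88*(2*S) = 176*S)
√(t(-654) - 479632) = √(176*(-654) - 479632) = √(-115104 - 479632) = √(-594736) = 4*I*√37171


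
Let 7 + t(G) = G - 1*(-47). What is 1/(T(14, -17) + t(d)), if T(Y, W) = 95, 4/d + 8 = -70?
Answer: 39/5263 ≈ 0.0074102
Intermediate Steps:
d = -2/39 (d = 4/(-8 - 70) = 4/(-78) = 4*(-1/78) = -2/39 ≈ -0.051282)
t(G) = 40 + G (t(G) = -7 + (G - 1*(-47)) = -7 + (G + 47) = -7 + (47 + G) = 40 + G)
1/(T(14, -17) + t(d)) = 1/(95 + (40 - 2/39)) = 1/(95 + 1558/39) = 1/(5263/39) = 39/5263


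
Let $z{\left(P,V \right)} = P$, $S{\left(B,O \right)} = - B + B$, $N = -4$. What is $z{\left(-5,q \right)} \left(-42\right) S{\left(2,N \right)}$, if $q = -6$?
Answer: $0$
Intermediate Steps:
$S{\left(B,O \right)} = 0$
$z{\left(-5,q \right)} \left(-42\right) S{\left(2,N \right)} = \left(-5\right) \left(-42\right) 0 = 210 \cdot 0 = 0$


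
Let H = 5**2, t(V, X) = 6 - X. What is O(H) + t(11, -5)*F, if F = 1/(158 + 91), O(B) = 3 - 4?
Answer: -238/249 ≈ -0.95582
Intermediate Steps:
H = 25
O(B) = -1
F = 1/249 ≈ 0.0040161
O(H) + t(11, -5)*F = -1 + (6 - 1*(-5))*(1/249) = -1 + (6 + 5)*(1/249) = -1 + 11*(1/249) = -1 + 11/249 = -238/249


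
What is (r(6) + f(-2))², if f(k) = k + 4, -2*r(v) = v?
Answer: 1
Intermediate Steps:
r(v) = -v/2
f(k) = 4 + k
(r(6) + f(-2))² = (-½*6 + (4 - 2))² = (-3 + 2)² = (-1)² = 1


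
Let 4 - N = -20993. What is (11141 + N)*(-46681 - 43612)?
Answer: -2901836434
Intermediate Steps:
N = 20997 (N = 4 - 1*(-20993) = 4 + 20993 = 20997)
(11141 + N)*(-46681 - 43612) = (11141 + 20997)*(-46681 - 43612) = 32138*(-90293) = -2901836434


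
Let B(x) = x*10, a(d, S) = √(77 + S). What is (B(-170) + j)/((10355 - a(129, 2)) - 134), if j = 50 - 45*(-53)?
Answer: 7512435/104468762 + 735*√79/104468762 ≈ 0.071973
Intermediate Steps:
j = 2435 (j = 50 + 2385 = 2435)
B(x) = 10*x
(B(-170) + j)/((10355 - a(129, 2)) - 134) = (10*(-170) + 2435)/((10355 - √(77 + 2)) - 134) = (-1700 + 2435)/((10355 - √79) - 134) = 735/(10221 - √79)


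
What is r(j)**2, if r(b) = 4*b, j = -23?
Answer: 8464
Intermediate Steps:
r(j)**2 = (4*(-23))**2 = (-92)**2 = 8464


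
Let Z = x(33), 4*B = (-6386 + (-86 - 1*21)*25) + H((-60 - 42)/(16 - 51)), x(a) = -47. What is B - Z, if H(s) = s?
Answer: -310453/140 ≈ -2217.5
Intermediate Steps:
B = -317033/140 (B = ((-6386 + (-86 - 1*21)*25) + (-60 - 42)/(16 - 51))/4 = ((-6386 + (-86 - 21)*25) - 102/(-35))/4 = ((-6386 - 107*25) - 102*(-1/35))/4 = ((-6386 - 2675) + 102/35)/4 = (-9061 + 102/35)/4 = (1/4)*(-317033/35) = -317033/140 ≈ -2264.5)
Z = -47
B - Z = -317033/140 - 1*(-47) = -317033/140 + 47 = -310453/140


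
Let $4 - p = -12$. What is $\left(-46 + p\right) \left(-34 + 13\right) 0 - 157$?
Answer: $-157$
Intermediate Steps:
$p = 16$ ($p = 4 - -12 = 4 + 12 = 16$)
$\left(-46 + p\right) \left(-34 + 13\right) 0 - 157 = \left(-46 + 16\right) \left(-34 + 13\right) 0 - 157 = \left(-30\right) \left(-21\right) 0 - 157 = 630 \cdot 0 - 157 = 0 - 157 = -157$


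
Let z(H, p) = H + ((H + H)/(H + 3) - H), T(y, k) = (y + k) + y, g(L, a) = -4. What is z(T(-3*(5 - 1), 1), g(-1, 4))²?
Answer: 529/100 ≈ 5.2900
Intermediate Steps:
T(y, k) = k + 2*y (T(y, k) = (k + y) + y = k + 2*y)
z(H, p) = 2*H/(3 + H) (z(H, p) = H + ((2*H)/(3 + H) - H) = H + (2*H/(3 + H) - H) = H + (-H + 2*H/(3 + H)) = 2*H/(3 + H))
z(T(-3*(5 - 1), 1), g(-1, 4))² = (2*(1 + 2*(-3*(5 - 1)))/(3 + (1 + 2*(-3*(5 - 1)))))² = (2*(1 + 2*(-3*4))/(3 + (1 + 2*(-3*4))))² = (2*(1 + 2*(-12))/(3 + (1 + 2*(-12))))² = (2*(1 - 24)/(3 + (1 - 24)))² = (2*(-23)/(3 - 23))² = (2*(-23)/(-20))² = (2*(-23)*(-1/20))² = (23/10)² = 529/100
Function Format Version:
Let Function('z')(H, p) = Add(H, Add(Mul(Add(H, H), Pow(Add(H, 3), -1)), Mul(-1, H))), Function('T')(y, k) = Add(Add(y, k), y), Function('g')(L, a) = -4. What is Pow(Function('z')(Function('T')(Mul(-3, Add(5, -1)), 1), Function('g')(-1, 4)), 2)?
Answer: Rational(529, 100) ≈ 5.2900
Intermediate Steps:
Function('T')(y, k) = Add(k, Mul(2, y)) (Function('T')(y, k) = Add(Add(k, y), y) = Add(k, Mul(2, y)))
Function('z')(H, p) = Mul(2, H, Pow(Add(3, H), -1)) (Function('z')(H, p) = Add(H, Add(Mul(Mul(2, H), Pow(Add(3, H), -1)), Mul(-1, H))) = Add(H, Add(Mul(2, H, Pow(Add(3, H), -1)), Mul(-1, H))) = Add(H, Add(Mul(-1, H), Mul(2, H, Pow(Add(3, H), -1)))) = Mul(2, H, Pow(Add(3, H), -1)))
Pow(Function('z')(Function('T')(Mul(-3, Add(5, -1)), 1), Function('g')(-1, 4)), 2) = Pow(Mul(2, Add(1, Mul(2, Mul(-3, Add(5, -1)))), Pow(Add(3, Add(1, Mul(2, Mul(-3, Add(5, -1))))), -1)), 2) = Pow(Mul(2, Add(1, Mul(2, Mul(-3, 4))), Pow(Add(3, Add(1, Mul(2, Mul(-3, 4)))), -1)), 2) = Pow(Mul(2, Add(1, Mul(2, -12)), Pow(Add(3, Add(1, Mul(2, -12))), -1)), 2) = Pow(Mul(2, Add(1, -24), Pow(Add(3, Add(1, -24)), -1)), 2) = Pow(Mul(2, -23, Pow(Add(3, -23), -1)), 2) = Pow(Mul(2, -23, Pow(-20, -1)), 2) = Pow(Mul(2, -23, Rational(-1, 20)), 2) = Pow(Rational(23, 10), 2) = Rational(529, 100)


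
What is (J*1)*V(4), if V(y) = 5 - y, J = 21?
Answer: 21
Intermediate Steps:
(J*1)*V(4) = (21*1)*(5 - 1*4) = 21*(5 - 4) = 21*1 = 21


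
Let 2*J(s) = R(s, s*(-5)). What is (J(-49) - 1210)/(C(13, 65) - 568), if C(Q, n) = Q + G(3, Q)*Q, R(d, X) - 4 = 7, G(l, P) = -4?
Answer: 2409/1214 ≈ 1.9843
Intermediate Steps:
R(d, X) = 11 (R(d, X) = 4 + 7 = 11)
J(s) = 11/2 (J(s) = (½)*11 = 11/2)
C(Q, n) = -3*Q (C(Q, n) = Q - 4*Q = -3*Q)
(J(-49) - 1210)/(C(13, 65) - 568) = (11/2 - 1210)/(-3*13 - 568) = -2409/(2*(-39 - 568)) = -2409/2/(-607) = -2409/2*(-1/607) = 2409/1214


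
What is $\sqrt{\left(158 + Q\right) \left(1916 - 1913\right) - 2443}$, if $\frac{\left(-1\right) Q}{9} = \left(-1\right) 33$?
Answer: $7 i \sqrt{22} \approx 32.833 i$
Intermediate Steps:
$Q = 297$ ($Q = - 9 \left(\left(-1\right) 33\right) = \left(-9\right) \left(-33\right) = 297$)
$\sqrt{\left(158 + Q\right) \left(1916 - 1913\right) - 2443} = \sqrt{\left(158 + 297\right) \left(1916 - 1913\right) - 2443} = \sqrt{455 \cdot 3 - 2443} = \sqrt{1365 - 2443} = \sqrt{-1078} = 7 i \sqrt{22}$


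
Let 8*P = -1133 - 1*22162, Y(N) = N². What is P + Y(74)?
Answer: 20513/8 ≈ 2564.1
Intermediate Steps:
P = -23295/8 (P = (-1133 - 1*22162)/8 = (-1133 - 22162)/8 = (⅛)*(-23295) = -23295/8 ≈ -2911.9)
P + Y(74) = -23295/8 + 74² = -23295/8 + 5476 = 20513/8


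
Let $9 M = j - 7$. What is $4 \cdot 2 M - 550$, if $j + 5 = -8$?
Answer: $- \frac{5110}{9} \approx -567.78$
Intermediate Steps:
$j = -13$ ($j = -5 - 8 = -13$)
$M = - \frac{20}{9}$ ($M = \frac{-13 - 7}{9} = \frac{1}{9} \left(-20\right) = - \frac{20}{9} \approx -2.2222$)
$4 \cdot 2 M - 550 = 4 \cdot 2 \left(- \frac{20}{9}\right) - 550 = 8 \left(- \frac{20}{9}\right) - 550 = - \frac{160}{9} - 550 = - \frac{5110}{9}$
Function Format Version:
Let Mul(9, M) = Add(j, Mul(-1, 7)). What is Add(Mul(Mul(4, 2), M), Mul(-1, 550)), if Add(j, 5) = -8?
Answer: Rational(-5110, 9) ≈ -567.78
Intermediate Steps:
j = -13 (j = Add(-5, -8) = -13)
M = Rational(-20, 9) (M = Mul(Rational(1, 9), Add(-13, Mul(-1, 7))) = Mul(Rational(1, 9), Add(-13, -7)) = Mul(Rational(1, 9), -20) = Rational(-20, 9) ≈ -2.2222)
Add(Mul(Mul(4, 2), M), Mul(-1, 550)) = Add(Mul(Mul(4, 2), Rational(-20, 9)), Mul(-1, 550)) = Add(Mul(8, Rational(-20, 9)), -550) = Add(Rational(-160, 9), -550) = Rational(-5110, 9)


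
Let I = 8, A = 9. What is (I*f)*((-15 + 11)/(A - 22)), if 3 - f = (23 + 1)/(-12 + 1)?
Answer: 1824/143 ≈ 12.755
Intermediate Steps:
f = 57/11 (f = 3 - (23 + 1)/(-12 + 1) = 3 - 24/(-11) = 3 - 24*(-1)/11 = 3 - 1*(-24/11) = 3 + 24/11 = 57/11 ≈ 5.1818)
(I*f)*((-15 + 11)/(A - 22)) = (8*(57/11))*((-15 + 11)/(9 - 22)) = 456*(-4/(-13))/11 = 456*(-4*(-1/13))/11 = (456/11)*(4/13) = 1824/143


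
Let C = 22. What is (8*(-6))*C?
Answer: -1056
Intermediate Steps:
(8*(-6))*C = (8*(-6))*22 = -48*22 = -1056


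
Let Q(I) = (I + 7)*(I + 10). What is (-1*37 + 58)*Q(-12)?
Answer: 210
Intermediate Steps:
Q(I) = (7 + I)*(10 + I)
(-1*37 + 58)*Q(-12) = (-1*37 + 58)*(70 + (-12)**2 + 17*(-12)) = (-37 + 58)*(70 + 144 - 204) = 21*10 = 210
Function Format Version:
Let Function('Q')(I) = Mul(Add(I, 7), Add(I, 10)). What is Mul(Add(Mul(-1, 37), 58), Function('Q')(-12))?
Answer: 210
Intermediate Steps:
Function('Q')(I) = Mul(Add(7, I), Add(10, I))
Mul(Add(Mul(-1, 37), 58), Function('Q')(-12)) = Mul(Add(Mul(-1, 37), 58), Add(70, Pow(-12, 2), Mul(17, -12))) = Mul(Add(-37, 58), Add(70, 144, -204)) = Mul(21, 10) = 210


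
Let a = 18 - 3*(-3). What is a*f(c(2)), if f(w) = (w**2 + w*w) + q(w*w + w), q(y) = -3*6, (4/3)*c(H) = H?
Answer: -729/2 ≈ -364.50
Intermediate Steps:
c(H) = 3*H/4
q(y) = -18
f(w) = -18 + 2*w**2 (f(w) = (w**2 + w*w) - 18 = (w**2 + w**2) - 18 = 2*w**2 - 18 = -18 + 2*w**2)
a = 27 (a = 18 - 1*(-9) = 18 + 9 = 27)
a*f(c(2)) = 27*(-18 + 2*((3/4)*2)**2) = 27*(-18 + 2*(3/2)**2) = 27*(-18 + 2*(9/4)) = 27*(-18 + 9/2) = 27*(-27/2) = -729/2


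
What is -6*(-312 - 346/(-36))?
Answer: 5443/3 ≈ 1814.3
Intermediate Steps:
-6*(-312 - 346/(-36)) = -6*(-312 - 346*(-1/36)) = -6*(-312 + 173/18) = -6*(-5443/18) = 5443/3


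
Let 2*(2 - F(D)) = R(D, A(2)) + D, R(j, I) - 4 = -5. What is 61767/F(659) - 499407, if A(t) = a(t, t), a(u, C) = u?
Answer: -54455952/109 ≈ -4.9960e+5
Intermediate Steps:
A(t) = t
R(j, I) = -1 (R(j, I) = 4 - 5 = -1)
F(D) = 5/2 - D/2 (F(D) = 2 - (-1 + D)/2 = 2 + (½ - D/2) = 5/2 - D/2)
61767/F(659) - 499407 = 61767/(5/2 - ½*659) - 499407 = 61767/(5/2 - 659/2) - 499407 = 61767/(-327) - 499407 = 61767*(-1/327) - 499407 = -20589/109 - 499407 = -54455952/109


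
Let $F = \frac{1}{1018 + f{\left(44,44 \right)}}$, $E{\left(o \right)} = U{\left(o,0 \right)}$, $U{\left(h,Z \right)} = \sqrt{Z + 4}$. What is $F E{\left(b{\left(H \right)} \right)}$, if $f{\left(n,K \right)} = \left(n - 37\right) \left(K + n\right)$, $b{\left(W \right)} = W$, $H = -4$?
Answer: $\frac{1}{817} \approx 0.001224$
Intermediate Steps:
$U{\left(h,Z \right)} = \sqrt{4 + Z}$
$E{\left(o \right)} = 2$ ($E{\left(o \right)} = \sqrt{4 + 0} = \sqrt{4} = 2$)
$f{\left(n,K \right)} = \left(-37 + n\right) \left(K + n\right)$
$F = \frac{1}{1634}$ ($F = \frac{1}{1018 + \left(44^{2} - 1628 - 1628 + 44 \cdot 44\right)} = \frac{1}{1018 + \left(1936 - 1628 - 1628 + 1936\right)} = \frac{1}{1018 + 616} = \frac{1}{1634} \approx 0.000612$)
$F E{\left(b{\left(H \right)} \right)} = \frac{1}{1634} \cdot 2 = \frac{1}{817}$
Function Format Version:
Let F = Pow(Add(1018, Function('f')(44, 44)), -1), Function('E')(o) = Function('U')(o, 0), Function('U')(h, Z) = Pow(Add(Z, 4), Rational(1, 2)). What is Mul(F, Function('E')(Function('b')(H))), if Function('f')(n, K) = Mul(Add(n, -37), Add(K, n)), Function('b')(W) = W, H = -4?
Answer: Rational(1, 817) ≈ 0.0012240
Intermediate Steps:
Function('U')(h, Z) = Pow(Add(4, Z), Rational(1, 2))
Function('E')(o) = 2 (Function('E')(o) = Pow(Add(4, 0), Rational(1, 2)) = Pow(4, Rational(1, 2)) = 2)
Function('f')(n, K) = Mul(Add(-37, n), Add(K, n))
F = Rational(1, 1634) (F = Pow(Add(1018, Add(Pow(44, 2), Mul(-37, 44), Mul(-37, 44), Mul(44, 44))), -1) = Pow(Add(1018, Add(1936, -1628, -1628, 1936)), -1) = Pow(Add(1018, 616), -1) = Pow(1634, -1) = Rational(1, 1634) ≈ 0.00061200)
Mul(F, Function('E')(Function('b')(H))) = Mul(Rational(1, 1634), 2) = Rational(1, 817)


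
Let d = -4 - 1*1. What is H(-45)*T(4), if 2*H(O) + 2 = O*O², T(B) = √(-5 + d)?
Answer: -91127*I*√10/2 ≈ -1.4408e+5*I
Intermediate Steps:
d = -5 (d = -4 - 1 = -5)
T(B) = I*√10 (T(B) = √(-5 - 5) = √(-10) = I*√10)
H(O) = -1 + O³/2 (H(O) = -1 + (O*O²)/2 = -1 + O³/2)
H(-45)*T(4) = (-1 + (½)*(-45)³)*(I*√10) = (-1 + (½)*(-91125))*(I*√10) = (-1 - 91125/2)*(I*√10) = -91127*I*√10/2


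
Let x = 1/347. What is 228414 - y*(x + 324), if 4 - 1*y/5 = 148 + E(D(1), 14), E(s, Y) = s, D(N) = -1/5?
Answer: 160096109/347 ≈ 4.6137e+5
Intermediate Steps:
D(N) = -1/5 (D(N) = -1*1/5 = -1/5)
x = 1/347 ≈ 0.0028818
y = -719 (y = 20 - 5*(148 - 1/5) = 20 - 5*739/5 = 20 - 739 = -719)
228414 - y*(x + 324) = 228414 - (-719)*(1/347 + 324) = 228414 - (-719)*112429/347 = 228414 - 1*(-80836451/347) = 228414 + 80836451/347 = 160096109/347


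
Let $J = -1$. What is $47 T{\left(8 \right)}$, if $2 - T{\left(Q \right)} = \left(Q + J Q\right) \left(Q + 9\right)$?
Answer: $94$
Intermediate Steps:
$T{\left(Q \right)} = 2$ ($T{\left(Q \right)} = 2 - \left(Q - Q\right) \left(Q + 9\right) = 2 - 0 \left(9 + Q\right) = 2 - 0 = 2 + 0 = 2$)
$47 T{\left(8 \right)} = 47 \cdot 2 = 94$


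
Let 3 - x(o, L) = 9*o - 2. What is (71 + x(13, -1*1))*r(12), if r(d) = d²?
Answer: -5904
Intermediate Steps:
x(o, L) = 5 - 9*o (x(o, L) = 3 - (9*o - 2) = 3 - (-2 + 9*o) = 3 + (2 - 9*o) = 5 - 9*o)
(71 + x(13, -1*1))*r(12) = (71 + (5 - 9*13))*12² = (71 + (5 - 117))*144 = (71 - 112)*144 = -41*144 = -5904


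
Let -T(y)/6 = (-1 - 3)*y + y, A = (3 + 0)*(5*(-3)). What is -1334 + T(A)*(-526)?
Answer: 424726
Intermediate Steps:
A = -45 (A = 3*(-15) = -45)
T(y) = 18*y (T(y) = -6*((-1 - 3)*y + y) = -6*(-4*y + y) = -(-18)*y = 18*y)
-1334 + T(A)*(-526) = -1334 + (18*(-45))*(-526) = -1334 - 810*(-526) = -1334 + 426060 = 424726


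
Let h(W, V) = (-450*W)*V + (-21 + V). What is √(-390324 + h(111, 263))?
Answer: 2*I*√3381733 ≈ 3677.9*I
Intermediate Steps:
h(W, V) = -21 + V - 450*V*W (h(W, V) = -450*V*W + (-21 + V) = -21 + V - 450*V*W)
√(-390324 + h(111, 263)) = √(-390324 + (-21 + 263 - 450*263*111)) = √(-390324 + (-21 + 263 - 13136850)) = √(-390324 - 13136608) = √(-13526932) = 2*I*√3381733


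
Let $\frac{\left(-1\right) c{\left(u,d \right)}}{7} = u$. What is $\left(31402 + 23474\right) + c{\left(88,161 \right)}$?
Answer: $54260$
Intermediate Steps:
$c{\left(u,d \right)} = - 7 u$
$\left(31402 + 23474\right) + c{\left(88,161 \right)} = \left(31402 + 23474\right) - 616 = 54876 - 616 = 54260$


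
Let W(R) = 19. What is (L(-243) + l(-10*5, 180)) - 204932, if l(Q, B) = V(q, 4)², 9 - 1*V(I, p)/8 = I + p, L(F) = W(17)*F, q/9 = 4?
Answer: -148045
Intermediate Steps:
q = 36 (q = 9*4 = 36)
L(F) = 19*F
V(I, p) = 72 - 8*I - 8*p (V(I, p) = 72 - 8*(I + p) = 72 + (-8*I - 8*p) = 72 - 8*I - 8*p)
l(Q, B) = 61504 (l(Q, B) = (72 - 8*36 - 8*4)² = (72 - 288 - 32)² = (-248)² = 61504)
(L(-243) + l(-10*5, 180)) - 204932 = (19*(-243) + 61504) - 204932 = (-4617 + 61504) - 204932 = 56887 - 204932 = -148045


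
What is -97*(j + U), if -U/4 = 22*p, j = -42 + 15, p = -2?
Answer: -14453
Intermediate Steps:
j = -27
U = 176 (U = -88*(-2) = -4*(-44) = 176)
-97*(j + U) = -97*(-27 + 176) = -97*149 = -14453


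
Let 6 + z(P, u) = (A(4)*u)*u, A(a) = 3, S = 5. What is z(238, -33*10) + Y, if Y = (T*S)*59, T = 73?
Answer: 348229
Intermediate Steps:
Y = 21535 (Y = (73*5)*59 = 365*59 = 21535)
z(P, u) = -6 + 3*u² (z(P, u) = -6 + (3*u)*u = -6 + 3*u²)
z(238, -33*10) + Y = (-6 + 3*(-33*10)²) + 21535 = (-6 + 3*(-330)²) + 21535 = (-6 + 3*108900) + 21535 = (-6 + 326700) + 21535 = 326694 + 21535 = 348229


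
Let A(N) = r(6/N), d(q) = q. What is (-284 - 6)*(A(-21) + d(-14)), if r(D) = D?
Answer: 29000/7 ≈ 4142.9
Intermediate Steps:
A(N) = 6/N
(-284 - 6)*(A(-21) + d(-14)) = (-284 - 6)*(6/(-21) - 14) = -290*(6*(-1/21) - 14) = -290*(-2/7 - 14) = -290*(-100/7) = 29000/7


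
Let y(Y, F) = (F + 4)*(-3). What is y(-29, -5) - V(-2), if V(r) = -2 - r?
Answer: 3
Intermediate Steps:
y(Y, F) = -12 - 3*F (y(Y, F) = (4 + F)*(-3) = -12 - 3*F)
y(-29, -5) - V(-2) = (-12 - 3*(-5)) - (-2 - 1*(-2)) = (-12 + 15) - (-2 + 2) = 3 - 1*0 = 3 + 0 = 3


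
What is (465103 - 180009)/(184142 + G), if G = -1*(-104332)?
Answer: 142547/144237 ≈ 0.98828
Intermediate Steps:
G = 104332
(465103 - 180009)/(184142 + G) = (465103 - 180009)/(184142 + 104332) = 285094/288474 = 285094*(1/288474) = 142547/144237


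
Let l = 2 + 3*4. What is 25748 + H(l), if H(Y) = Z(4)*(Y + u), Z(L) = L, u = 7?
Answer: 25832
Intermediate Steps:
l = 14 (l = 2 + 12 = 14)
H(Y) = 28 + 4*Y (H(Y) = 4*(Y + 7) = 4*(7 + Y) = 28 + 4*Y)
25748 + H(l) = 25748 + (28 + 4*14) = 25748 + (28 + 56) = 25748 + 84 = 25832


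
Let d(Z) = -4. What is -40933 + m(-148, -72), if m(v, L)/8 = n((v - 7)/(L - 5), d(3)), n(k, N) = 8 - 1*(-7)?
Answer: -40813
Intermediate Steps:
n(k, N) = 15 (n(k, N) = 8 + 7 = 15)
m(v, L) = 120 (m(v, L) = 8*15 = 120)
-40933 + m(-148, -72) = -40933 + 120 = -40813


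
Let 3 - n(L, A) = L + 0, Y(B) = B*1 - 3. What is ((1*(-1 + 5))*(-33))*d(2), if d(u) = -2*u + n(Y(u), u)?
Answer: 0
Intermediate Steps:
Y(B) = -3 + B (Y(B) = B - 3 = -3 + B)
n(L, A) = 3 - L (n(L, A) = 3 - (L + 0) = 3 - L)
d(u) = 6 - 3*u (d(u) = -2*u + (3 - (-3 + u)) = -2*u + (3 + (3 - u)) = -2*u + (6 - u) = 6 - 3*u)
((1*(-1 + 5))*(-33))*d(2) = ((1*(-1 + 5))*(-33))*(6 - 3*2) = ((1*4)*(-33))*(6 - 6) = (4*(-33))*0 = -132*0 = 0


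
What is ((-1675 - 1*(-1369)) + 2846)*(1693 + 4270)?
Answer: 15146020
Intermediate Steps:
((-1675 - 1*(-1369)) + 2846)*(1693 + 4270) = ((-1675 + 1369) + 2846)*5963 = (-306 + 2846)*5963 = 2540*5963 = 15146020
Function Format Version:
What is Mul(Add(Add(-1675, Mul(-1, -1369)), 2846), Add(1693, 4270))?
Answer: 15146020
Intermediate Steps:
Mul(Add(Add(-1675, Mul(-1, -1369)), 2846), Add(1693, 4270)) = Mul(Add(Add(-1675, 1369), 2846), 5963) = Mul(Add(-306, 2846), 5963) = Mul(2540, 5963) = 15146020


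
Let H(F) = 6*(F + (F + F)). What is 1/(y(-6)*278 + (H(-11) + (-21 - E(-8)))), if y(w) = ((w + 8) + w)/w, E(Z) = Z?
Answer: -3/77 ≈ -0.038961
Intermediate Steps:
H(F) = 18*F (H(F) = 6*(F + 2*F) = 6*(3*F) = 18*F)
y(w) = (8 + 2*w)/w (y(w) = ((8 + w) + w)/w = (8 + 2*w)/w)
1/(y(-6)*278 + (H(-11) + (-21 - E(-8)))) = 1/((2 + 8/(-6))*278 + (18*(-11) + (-21 - 1*(-8)))) = 1/((2 + 8*(-1/6))*278 + (-198 + (-21 + 8))) = 1/((2 - 4/3)*278 + (-198 - 13)) = 1/((2/3)*278 - 211) = 1/(556/3 - 211) = 1/(-77/3) = -3/77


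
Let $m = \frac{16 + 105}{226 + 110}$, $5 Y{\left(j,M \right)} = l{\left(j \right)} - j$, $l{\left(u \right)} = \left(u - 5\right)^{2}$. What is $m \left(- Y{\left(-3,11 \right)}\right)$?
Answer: $- \frac{8107}{1680} \approx -4.8256$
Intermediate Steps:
$l{\left(u \right)} = \left(-5 + u\right)^{2}$
$Y{\left(j,M \right)} = - \frac{j}{5} + \frac{\left(-5 + j\right)^{2}}{5}$ ($Y{\left(j,M \right)} = \frac{\left(-5 + j\right)^{2} - j}{5} = - \frac{j}{5} + \frac{\left(-5 + j\right)^{2}}{5}$)
$m = \frac{121}{336} \approx 0.36012$
$m \left(- Y{\left(-3,11 \right)}\right) = \frac{121 \left(- (\left(- \frac{1}{5}\right) \left(-3\right) + \frac{\left(-5 - 3\right)^{2}}{5})\right)}{336} = \frac{121 \left(- (\frac{3}{5} + \frac{\left(-8\right)^{2}}{5})\right)}{336} = \frac{121 \left(- (\frac{3}{5} + \frac{1}{5} \cdot 64)\right)}{336} = \frac{121 \left(- (\frac{3}{5} + \frac{64}{5})\right)}{336} = \frac{121 \left(\left(-1\right) \frac{67}{5}\right)}{336} = \frac{121}{336} \left(- \frac{67}{5}\right) = - \frac{8107}{1680}$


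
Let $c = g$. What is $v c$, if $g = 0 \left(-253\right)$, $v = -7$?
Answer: $0$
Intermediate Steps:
$g = 0$
$c = 0$
$v c = \left(-7\right) 0 = 0$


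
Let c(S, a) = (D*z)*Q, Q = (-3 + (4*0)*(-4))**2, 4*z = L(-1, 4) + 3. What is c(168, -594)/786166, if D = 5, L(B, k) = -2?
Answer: 45/3144664 ≈ 1.4310e-5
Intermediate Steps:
z = 1/4 (z = (-2 + 3)/4 = (1/4)*1 = 1/4 ≈ 0.25000)
Q = 9 (Q = (-3 + 0*(-4))**2 = (-3 + 0)**2 = (-3)**2 = 9)
c(S, a) = 45/4 (c(S, a) = (5*(1/4))*9 = (5/4)*9 = 45/4)
c(168, -594)/786166 = (45/4)/786166 = (45/4)*(1/786166) = 45/3144664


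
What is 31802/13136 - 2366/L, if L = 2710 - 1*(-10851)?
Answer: 200093573/89068648 ≈ 2.2465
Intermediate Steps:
L = 13561 (L = 2710 + 10851 = 13561)
31802/13136 - 2366/L = 31802/13136 - 2366/13561 = 31802*(1/13136) - 2366*1/13561 = 15901/6568 - 2366/13561 = 200093573/89068648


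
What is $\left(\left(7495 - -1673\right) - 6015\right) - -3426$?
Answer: $6579$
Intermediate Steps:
$\left(\left(7495 - -1673\right) - 6015\right) - -3426 = \left(\left(7495 + 1673\right) - 6015\right) + 3426 = \left(9168 - 6015\right) + 3426 = 3153 + 3426 = 6579$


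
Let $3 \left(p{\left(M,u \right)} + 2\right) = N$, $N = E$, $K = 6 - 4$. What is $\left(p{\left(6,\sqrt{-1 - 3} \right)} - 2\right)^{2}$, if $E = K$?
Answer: $\frac{100}{9} \approx 11.111$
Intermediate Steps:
$K = 2$ ($K = 6 - 4 = 2$)
$E = 2$
$N = 2$
$p{\left(M,u \right)} = - \frac{4}{3}$ ($p{\left(M,u \right)} = -2 + \frac{1}{3} \cdot 2 = -2 + \frac{2}{3} = - \frac{4}{3}$)
$\left(p{\left(6,\sqrt{-1 - 3} \right)} - 2\right)^{2} = \left(- \frac{4}{3} - 2\right)^{2} = \left(- \frac{10}{3}\right)^{2} = \frac{100}{9}$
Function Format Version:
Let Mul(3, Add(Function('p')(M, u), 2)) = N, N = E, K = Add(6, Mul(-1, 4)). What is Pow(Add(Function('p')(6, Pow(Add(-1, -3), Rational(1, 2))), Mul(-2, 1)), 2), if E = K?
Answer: Rational(100, 9) ≈ 11.111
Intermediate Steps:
K = 2 (K = Add(6, -4) = 2)
E = 2
N = 2
Function('p')(M, u) = Rational(-4, 3) (Function('p')(M, u) = Add(-2, Mul(Rational(1, 3), 2)) = Add(-2, Rational(2, 3)) = Rational(-4, 3))
Pow(Add(Function('p')(6, Pow(Add(-1, -3), Rational(1, 2))), Mul(-2, 1)), 2) = Pow(Add(Rational(-4, 3), Mul(-2, 1)), 2) = Pow(Add(Rational(-4, 3), -2), 2) = Pow(Rational(-10, 3), 2) = Rational(100, 9)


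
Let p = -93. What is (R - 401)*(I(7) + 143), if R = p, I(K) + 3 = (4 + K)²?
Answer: -128934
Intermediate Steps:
I(K) = -3 + (4 + K)²
R = -93
(R - 401)*(I(7) + 143) = (-93 - 401)*((-3 + (4 + 7)²) + 143) = -494*((-3 + 11²) + 143) = -494*((-3 + 121) + 143) = -494*(118 + 143) = -494*261 = -128934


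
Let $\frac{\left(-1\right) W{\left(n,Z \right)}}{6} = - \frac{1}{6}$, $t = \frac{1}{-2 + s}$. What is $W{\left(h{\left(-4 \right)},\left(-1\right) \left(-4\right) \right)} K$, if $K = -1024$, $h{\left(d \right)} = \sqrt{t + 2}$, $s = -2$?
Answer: $-1024$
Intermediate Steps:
$t = - \frac{1}{4}$ ($t = \frac{1}{-2 - 2} = \frac{1}{-4} = - \frac{1}{4} \approx -0.25$)
$h{\left(d \right)} = \frac{\sqrt{7}}{2}$ ($h{\left(d \right)} = \sqrt{- \frac{1}{4} + 2} = \sqrt{\frac{7}{4}} = \frac{\sqrt{7}}{2}$)
$W{\left(n,Z \right)} = 1$ ($W{\left(n,Z \right)} = - 6 \left(- \frac{1}{6}\right) = - 6 \left(\left(-1\right) \frac{1}{6}\right) = \left(-6\right) \left(- \frac{1}{6}\right) = 1$)
$W{\left(h{\left(-4 \right)},\left(-1\right) \left(-4\right) \right)} K = 1 \left(-1024\right) = -1024$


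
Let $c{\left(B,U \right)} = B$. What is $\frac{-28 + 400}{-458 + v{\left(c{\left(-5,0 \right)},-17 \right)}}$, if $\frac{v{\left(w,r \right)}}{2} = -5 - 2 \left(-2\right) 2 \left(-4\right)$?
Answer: $- \frac{93}{133} \approx -0.69925$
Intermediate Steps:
$v{\left(w,r \right)} = -74$ ($v{\left(w,r \right)} = 2 \left(-5 - 2 \left(-2\right) 2 \left(-4\right)\right) = 2 \left(-5 - 2 \left(\left(-4\right) \left(-4\right)\right)\right) = 2 \left(-5 - 32\right) = 2 \left(-37\right) = -74$)
$\frac{-28 + 400}{-458 + v{\left(c{\left(-5,0 \right)},-17 \right)}} = \frac{-28 + 400}{-458 - 74} = \frac{372}{-532} = 372 \left(- \frac{1}{532}\right) = - \frac{93}{133}$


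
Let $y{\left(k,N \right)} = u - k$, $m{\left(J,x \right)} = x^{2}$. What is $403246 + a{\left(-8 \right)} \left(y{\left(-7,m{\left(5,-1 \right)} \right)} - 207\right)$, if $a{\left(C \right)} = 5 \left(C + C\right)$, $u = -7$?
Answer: $419806$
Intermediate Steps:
$y{\left(k,N \right)} = -7 - k$
$a{\left(C \right)} = 10 C$ ($a{\left(C \right)} = 5 \cdot 2 C = 10 C$)
$403246 + a{\left(-8 \right)} \left(y{\left(-7,m{\left(5,-1 \right)} \right)} - 207\right) = 403246 + 10 \left(-8\right) \left(\left(-7 - -7\right) - 207\right) = 403246 - 80 \left(\left(-7 + 7\right) - 207\right) = 403246 - 80 \left(0 - 207\right) = 403246 - -16560 = 403246 + 16560 = 419806$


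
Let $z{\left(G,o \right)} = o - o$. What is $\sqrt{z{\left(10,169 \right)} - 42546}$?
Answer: $i \sqrt{42546} \approx 206.27 i$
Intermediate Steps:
$z{\left(G,o \right)} = 0$
$\sqrt{z{\left(10,169 \right)} - 42546} = \sqrt{0 - 42546} = \sqrt{-42546} = i \sqrt{42546}$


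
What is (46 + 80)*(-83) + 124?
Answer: -10334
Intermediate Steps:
(46 + 80)*(-83) + 124 = 126*(-83) + 124 = -10458 + 124 = -10334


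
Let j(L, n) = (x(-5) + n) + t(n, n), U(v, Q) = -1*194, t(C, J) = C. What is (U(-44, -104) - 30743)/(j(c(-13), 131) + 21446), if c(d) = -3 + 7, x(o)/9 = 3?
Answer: -30937/21735 ≈ -1.4234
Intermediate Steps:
x(o) = 27 (x(o) = 9*3 = 27)
c(d) = 4
U(v, Q) = -194
j(L, n) = 27 + 2*n (j(L, n) = (27 + n) + n = 27 + 2*n)
(U(-44, -104) - 30743)/(j(c(-13), 131) + 21446) = (-194 - 30743)/((27 + 2*131) + 21446) = -30937/((27 + 262) + 21446) = -30937/(289 + 21446) = -30937/21735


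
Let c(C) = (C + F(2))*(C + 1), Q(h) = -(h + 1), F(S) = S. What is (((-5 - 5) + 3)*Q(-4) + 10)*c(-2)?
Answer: 0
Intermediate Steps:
Q(h) = -1 - h (Q(h) = -(1 + h) = -1 - h)
c(C) = (1 + C)*(2 + C) (c(C) = (C + 2)*(C + 1) = (2 + C)*(1 + C) = (1 + C)*(2 + C))
(((-5 - 5) + 3)*Q(-4) + 10)*c(-2) = (((-5 - 5) + 3)*(-1 - 1*(-4)) + 10)*(2 + (-2)² + 3*(-2)) = ((-10 + 3)*(-1 + 4) + 10)*(2 + 4 - 6) = (-7*3 + 10)*0 = (-21 + 10)*0 = -11*0 = 0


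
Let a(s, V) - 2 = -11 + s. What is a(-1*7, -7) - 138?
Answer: -154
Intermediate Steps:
a(s, V) = -9 + s (a(s, V) = 2 + (-11 + s) = -9 + s)
a(-1*7, -7) - 138 = (-9 - 1*7) - 138 = (-9 - 7) - 138 = -16 - 138 = -154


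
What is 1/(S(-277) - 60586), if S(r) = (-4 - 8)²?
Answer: -1/60442 ≈ -1.6545e-5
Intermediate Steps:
S(r) = 144 (S(r) = (-12)² = 144)
1/(S(-277) - 60586) = 1/(144 - 60586) = 1/(-60442) = -1/60442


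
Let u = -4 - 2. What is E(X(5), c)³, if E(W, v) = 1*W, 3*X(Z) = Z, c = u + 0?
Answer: 125/27 ≈ 4.6296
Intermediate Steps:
u = -6
c = -6 (c = -6 + 0 = -6)
X(Z) = Z/3
E(W, v) = W
E(X(5), c)³ = ((⅓)*5)³ = (5/3)³ = 125/27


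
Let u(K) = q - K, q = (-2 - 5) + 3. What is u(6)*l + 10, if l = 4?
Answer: -30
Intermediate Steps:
q = -4 (q = -7 + 3 = -4)
u(K) = -4 - K
u(6)*l + 10 = (-4 - 1*6)*4 + 10 = (-4 - 6)*4 + 10 = -10*4 + 10 = -40 + 10 = -30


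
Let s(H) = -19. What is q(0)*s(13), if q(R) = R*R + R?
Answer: 0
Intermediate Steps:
q(R) = R + R² (q(R) = R² + R = R + R²)
q(0)*s(13) = (0*(1 + 0))*(-19) = (0*1)*(-19) = 0*(-19) = 0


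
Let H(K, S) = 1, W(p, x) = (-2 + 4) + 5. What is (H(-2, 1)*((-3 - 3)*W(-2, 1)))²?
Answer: 1764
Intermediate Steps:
W(p, x) = 7 (W(p, x) = 2 + 5 = 7)
(H(-2, 1)*((-3 - 3)*W(-2, 1)))² = (1*((-3 - 3)*7))² = (1*(-6*7))² = (1*(-42))² = (-42)² = 1764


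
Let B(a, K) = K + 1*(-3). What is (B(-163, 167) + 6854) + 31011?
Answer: 38029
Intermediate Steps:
B(a, K) = -3 + K (B(a, K) = K - 3 = -3 + K)
(B(-163, 167) + 6854) + 31011 = ((-3 + 167) + 6854) + 31011 = (164 + 6854) + 31011 = 7018 + 31011 = 38029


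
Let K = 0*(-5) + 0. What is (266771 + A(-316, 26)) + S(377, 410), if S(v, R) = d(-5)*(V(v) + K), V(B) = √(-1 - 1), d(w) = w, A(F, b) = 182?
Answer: 266953 - 5*I*√2 ≈ 2.6695e+5 - 7.0711*I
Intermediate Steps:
K = 0 (K = 0 + 0 = 0)
V(B) = I*√2 (V(B) = √(-2) = I*√2)
S(v, R) = -5*I*√2 (S(v, R) = -5*(I*√2 + 0) = -5*I*√2)
(266771 + A(-316, 26)) + S(377, 410) = (266771 + 182) - 5*I*√2 = 266953 - 5*I*√2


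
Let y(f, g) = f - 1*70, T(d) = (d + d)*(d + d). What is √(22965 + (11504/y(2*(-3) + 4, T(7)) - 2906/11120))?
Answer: √1586212737770/8340 ≈ 151.01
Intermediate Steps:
T(d) = 4*d² (T(d) = (2*d)*(2*d) = 4*d²)
y(f, g) = -70 + f (y(f, g) = f - 70 = -70 + f)
√(22965 + (11504/y(2*(-3) + 4, T(7)) - 2906/11120)) = √(22965 + (11504/(-70 + (2*(-3) + 4)) - 2906/11120)) = √(22965 + (11504/(-70 + (-6 + 4)) - 2906*1/11120)) = √(22965 + (11504/(-70 - 2) - 1453/5560)) = √(22965 + (11504/(-72) - 1453/5560)) = √(22965 + (11504*(-1/72) - 1453/5560)) = √(22965 + (-1438/9 - 1453/5560)) = √(22965 - 8008357/50040) = √(1141160243/50040) = √1586212737770/8340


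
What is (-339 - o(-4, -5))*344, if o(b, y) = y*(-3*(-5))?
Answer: -90816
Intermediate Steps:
o(b, y) = 15*y (o(b, y) = y*15 = 15*y)
(-339 - o(-4, -5))*344 = (-339 - 15*(-5))*344 = (-339 - 1*(-75))*344 = (-339 + 75)*344 = -264*344 = -90816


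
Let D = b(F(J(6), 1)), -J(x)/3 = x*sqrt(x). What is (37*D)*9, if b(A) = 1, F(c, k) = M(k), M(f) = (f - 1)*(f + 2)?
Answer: 333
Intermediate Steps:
M(f) = (-1 + f)*(2 + f)
J(x) = -3*x**(3/2) (J(x) = -3*x*sqrt(x) = -3*x**(3/2))
F(c, k) = -2 + k + k**2
D = 1
(37*D)*9 = (37*1)*9 = 37*9 = 333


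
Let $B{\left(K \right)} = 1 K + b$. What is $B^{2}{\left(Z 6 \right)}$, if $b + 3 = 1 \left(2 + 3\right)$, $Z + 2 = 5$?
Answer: $400$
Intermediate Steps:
$Z = 3$ ($Z = -2 + 5 = 3$)
$b = 2$ ($b = -3 + 1 \left(2 + 3\right) = -3 + 1 \cdot 5 = -3 + 5 = 2$)
$B{\left(K \right)} = 2 + K$ ($B{\left(K \right)} = 1 K + 2 = K + 2 = 2 + K$)
$B^{2}{\left(Z 6 \right)} = \left(2 + 3 \cdot 6\right)^{2} = \left(2 + 18\right)^{2} = 20^{2} = 400$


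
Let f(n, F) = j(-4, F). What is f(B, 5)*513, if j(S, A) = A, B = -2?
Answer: 2565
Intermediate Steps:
f(n, F) = F
f(B, 5)*513 = 5*513 = 2565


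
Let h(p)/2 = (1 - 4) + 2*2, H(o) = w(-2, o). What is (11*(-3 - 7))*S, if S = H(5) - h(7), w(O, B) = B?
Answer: -330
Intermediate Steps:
H(o) = o
h(p) = 2 (h(p) = 2*((1 - 4) + 2*2) = 2*(-3 + 4) = 2*1 = 2)
S = 3 (S = 5 - 1*2 = 5 - 2 = 3)
(11*(-3 - 7))*S = (11*(-3 - 7))*3 = (11*(-10))*3 = -110*3 = -330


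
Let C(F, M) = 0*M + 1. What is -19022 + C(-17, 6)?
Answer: -19021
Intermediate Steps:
C(F, M) = 1 (C(F, M) = 0 + 1 = 1)
-19022 + C(-17, 6) = -19022 + 1 = -19021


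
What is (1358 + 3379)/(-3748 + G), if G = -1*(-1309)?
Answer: -1579/813 ≈ -1.9422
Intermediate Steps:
G = 1309
(1358 + 3379)/(-3748 + G) = (1358 + 3379)/(-3748 + 1309) = 4737/(-2439) = 4737*(-1/2439) = -1579/813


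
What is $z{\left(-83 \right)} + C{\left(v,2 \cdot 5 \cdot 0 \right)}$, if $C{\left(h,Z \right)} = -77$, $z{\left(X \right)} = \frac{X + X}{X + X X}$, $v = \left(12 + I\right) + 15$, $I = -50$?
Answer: $- \frac{3158}{41} \approx -77.024$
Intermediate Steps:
$v = -23$ ($v = \left(12 - 50\right) + 15 = -38 + 15 = -23$)
$z{\left(X \right)} = \frac{2 X}{X + X^{2}}$
$z{\left(-83 \right)} + C{\left(v,2 \cdot 5 \cdot 0 \right)} = \frac{2}{1 - 83} - 77 = \frac{2}{-82} - 77 = 2 \left(- \frac{1}{82}\right) - 77 = - \frac{1}{41} - 77 = - \frac{3158}{41}$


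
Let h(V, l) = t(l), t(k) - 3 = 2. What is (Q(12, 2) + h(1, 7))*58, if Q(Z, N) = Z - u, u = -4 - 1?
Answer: 1276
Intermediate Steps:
t(k) = 5 (t(k) = 3 + 2 = 5)
u = -5
h(V, l) = 5
Q(Z, N) = 5 + Z (Q(Z, N) = Z - 1*(-5) = Z + 5 = 5 + Z)
(Q(12, 2) + h(1, 7))*58 = ((5 + 12) + 5)*58 = (17 + 5)*58 = 22*58 = 1276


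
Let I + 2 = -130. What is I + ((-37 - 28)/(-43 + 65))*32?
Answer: -2492/11 ≈ -226.55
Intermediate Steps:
I = -132 (I = -2 - 130 = -132)
I + ((-37 - 28)/(-43 + 65))*32 = -132 + ((-37 - 28)/(-43 + 65))*32 = -132 - 65/22*32 = -132 - 1040/11 = -2492/11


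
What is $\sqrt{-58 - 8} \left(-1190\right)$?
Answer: $- 1190 i \sqrt{66} \approx - 9667.6 i$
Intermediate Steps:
$\sqrt{-58 - 8} \left(-1190\right) = \sqrt{-66} \left(-1190\right) = i \sqrt{66} \left(-1190\right) = - 1190 i \sqrt{66}$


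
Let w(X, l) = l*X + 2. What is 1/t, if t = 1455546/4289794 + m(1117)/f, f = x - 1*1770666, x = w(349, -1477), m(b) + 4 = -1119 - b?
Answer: 700504056127/238370478883 ≈ 2.9387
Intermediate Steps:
w(X, l) = 2 + X*l (w(X, l) = X*l + 2 = 2 + X*l)
m(b) = -1123 - b (m(b) = -4 + (-1119 - b) = -1123 - b)
x = -515471 (x = 2 + 349*(-1477) = 2 - 515473 = -515471)
f = -2286137 (f = -515471 - 1*1770666 = -515471 - 1770666 = -2286137)
t = 238370478883/700504056127 (t = 1455546/4289794 + (-1123 - 1*1117)/(-2286137) = 1455546*(1/4289794) + (-1123 - 1117)*(-1/2286137) = 727773/2144897 - 2240*(-1/2286137) = 727773/2144897 + 320/326591 = 238370478883/700504056127 ≈ 0.34028)
1/t = 1/(238370478883/700504056127) = 700504056127/238370478883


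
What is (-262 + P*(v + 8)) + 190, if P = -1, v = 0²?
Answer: -80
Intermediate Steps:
v = 0
(-262 + P*(v + 8)) + 190 = (-262 - (0 + 8)) + 190 = (-262 - 1*8) + 190 = (-262 - 8) + 190 = -270 + 190 = -80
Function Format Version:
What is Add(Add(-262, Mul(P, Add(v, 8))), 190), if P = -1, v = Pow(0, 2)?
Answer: -80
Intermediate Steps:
v = 0
Add(Add(-262, Mul(P, Add(v, 8))), 190) = Add(Add(-262, Mul(-1, Add(0, 8))), 190) = Add(Add(-262, Mul(-1, 8)), 190) = Add(Add(-262, -8), 190) = Add(-270, 190) = -80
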